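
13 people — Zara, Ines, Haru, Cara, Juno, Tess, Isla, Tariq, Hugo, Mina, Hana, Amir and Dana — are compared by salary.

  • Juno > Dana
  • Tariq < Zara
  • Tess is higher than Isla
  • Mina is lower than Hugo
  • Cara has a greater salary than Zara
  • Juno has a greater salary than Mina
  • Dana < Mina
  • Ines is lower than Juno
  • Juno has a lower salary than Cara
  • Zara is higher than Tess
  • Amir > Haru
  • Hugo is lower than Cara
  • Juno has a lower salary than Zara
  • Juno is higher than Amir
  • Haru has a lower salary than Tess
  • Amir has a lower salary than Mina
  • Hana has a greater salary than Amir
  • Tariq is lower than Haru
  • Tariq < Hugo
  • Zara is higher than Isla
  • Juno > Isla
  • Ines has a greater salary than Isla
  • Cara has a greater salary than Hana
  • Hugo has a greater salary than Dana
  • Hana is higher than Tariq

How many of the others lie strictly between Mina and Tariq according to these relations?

The relations place Tariq below Mina. An element lies strictly between them when it is forced above Tariq and also forced below Mina.
Above Tariq: {Haru, Amir, Hugo, Tess, Hana, Juno, Zara, Cara}. Below Mina: {Haru, Dana, Amir}.
Intersection: {Haru, Amir} — 2.

2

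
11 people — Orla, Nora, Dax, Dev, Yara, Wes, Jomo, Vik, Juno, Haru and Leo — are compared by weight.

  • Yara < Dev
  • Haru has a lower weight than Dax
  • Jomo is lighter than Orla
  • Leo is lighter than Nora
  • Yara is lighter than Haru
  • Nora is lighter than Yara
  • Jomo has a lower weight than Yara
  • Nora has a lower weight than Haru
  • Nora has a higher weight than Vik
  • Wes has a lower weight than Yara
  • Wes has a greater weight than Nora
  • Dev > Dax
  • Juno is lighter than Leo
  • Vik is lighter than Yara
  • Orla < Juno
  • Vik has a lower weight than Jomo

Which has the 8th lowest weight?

Chaining the given pairs: Vik < Jomo < Orla < Juno < Leo < Nora < Wes < Yara < Haru < Dax < Dev.
The 8th smallest is Yara.

Yara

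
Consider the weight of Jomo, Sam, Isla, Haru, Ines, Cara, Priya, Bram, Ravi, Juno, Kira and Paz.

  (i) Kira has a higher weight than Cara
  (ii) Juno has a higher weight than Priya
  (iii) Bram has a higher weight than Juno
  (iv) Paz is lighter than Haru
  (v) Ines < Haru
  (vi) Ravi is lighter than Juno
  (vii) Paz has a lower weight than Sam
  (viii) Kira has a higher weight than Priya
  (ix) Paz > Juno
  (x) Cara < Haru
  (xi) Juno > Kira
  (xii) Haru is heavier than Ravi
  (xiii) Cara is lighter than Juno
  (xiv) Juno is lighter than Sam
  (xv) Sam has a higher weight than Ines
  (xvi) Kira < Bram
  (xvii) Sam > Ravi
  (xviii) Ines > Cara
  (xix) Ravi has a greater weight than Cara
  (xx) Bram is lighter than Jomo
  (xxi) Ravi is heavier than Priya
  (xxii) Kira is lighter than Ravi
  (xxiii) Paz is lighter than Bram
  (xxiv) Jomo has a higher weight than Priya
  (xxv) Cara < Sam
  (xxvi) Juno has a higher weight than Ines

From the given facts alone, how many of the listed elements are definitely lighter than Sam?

Directly below Sam: Cara, Ines, Ravi, Juno, Paz.
One step further: Priya, Kira (7 so far).
No other element is forced below Sam by the given relations, so the count is 7.

7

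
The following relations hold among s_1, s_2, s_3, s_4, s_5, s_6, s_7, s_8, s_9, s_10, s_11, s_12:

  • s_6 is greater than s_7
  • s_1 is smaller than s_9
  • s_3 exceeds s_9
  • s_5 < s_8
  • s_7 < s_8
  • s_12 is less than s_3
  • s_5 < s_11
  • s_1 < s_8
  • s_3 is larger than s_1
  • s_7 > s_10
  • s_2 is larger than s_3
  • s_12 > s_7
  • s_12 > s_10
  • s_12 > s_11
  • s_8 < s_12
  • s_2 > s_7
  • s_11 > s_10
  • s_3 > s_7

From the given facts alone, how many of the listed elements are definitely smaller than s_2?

9

From s_2 the given relations immediately reach s_7, s_3.
From those, s_10, s_1, s_9, s_12 — 6 in total.
From those, s_11, s_8 — 8 in total.
From those, s_5 — 9 in total.
No other element is forced below s_2 by the given relations, so the count is 9.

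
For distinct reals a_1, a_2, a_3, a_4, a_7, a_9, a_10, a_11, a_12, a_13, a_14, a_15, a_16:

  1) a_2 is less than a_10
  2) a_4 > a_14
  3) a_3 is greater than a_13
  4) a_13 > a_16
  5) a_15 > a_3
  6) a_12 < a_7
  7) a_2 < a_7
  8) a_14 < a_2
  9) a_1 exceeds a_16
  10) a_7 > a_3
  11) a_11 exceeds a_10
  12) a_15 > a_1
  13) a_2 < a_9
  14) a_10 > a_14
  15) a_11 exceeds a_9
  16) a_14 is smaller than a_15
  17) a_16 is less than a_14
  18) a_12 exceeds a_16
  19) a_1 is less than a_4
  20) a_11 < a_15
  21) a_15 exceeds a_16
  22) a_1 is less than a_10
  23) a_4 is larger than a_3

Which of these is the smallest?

a_14 is not least since a_16 < a_14; a_13 is not least since a_16 < a_13; a_2 is not least since a_14 < a_2; a_3 is not least since a_13 < a_3; a_12 is not least since a_16 < a_12; a_7 is not least since a_3 < a_7; a_1 is not least since a_16 < a_1; a_9 is not least since a_2 < a_9; a_10 is not least since a_14 < a_10; a_4 is not least since a_1 < a_4; a_11 is not least since a_10 < a_11; a_15 is not least since a_3 < a_15.
Only a_16 has nothing below it, so a_16 is the smallest.

a_16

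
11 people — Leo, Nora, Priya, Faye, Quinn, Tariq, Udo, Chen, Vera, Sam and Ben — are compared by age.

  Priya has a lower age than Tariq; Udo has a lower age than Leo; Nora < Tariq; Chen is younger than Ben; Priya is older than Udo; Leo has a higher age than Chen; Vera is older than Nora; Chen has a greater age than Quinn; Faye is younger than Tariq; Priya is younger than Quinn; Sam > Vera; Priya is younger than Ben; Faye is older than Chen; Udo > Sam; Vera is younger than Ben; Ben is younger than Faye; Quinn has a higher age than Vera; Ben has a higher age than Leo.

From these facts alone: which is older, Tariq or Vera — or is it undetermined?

The relevant relations are Vera < Sam; Sam < Udo; Udo < Priya; Priya < Quinn; Quinn < Chen; Chen < Leo; Leo < Ben; Ben < Faye; Faye < Tariq.
Together: Vera < Sam < Udo < Priya < Quinn < Chen < Leo < Ben < Faye < Tariq.
So Tariq is older.

Tariq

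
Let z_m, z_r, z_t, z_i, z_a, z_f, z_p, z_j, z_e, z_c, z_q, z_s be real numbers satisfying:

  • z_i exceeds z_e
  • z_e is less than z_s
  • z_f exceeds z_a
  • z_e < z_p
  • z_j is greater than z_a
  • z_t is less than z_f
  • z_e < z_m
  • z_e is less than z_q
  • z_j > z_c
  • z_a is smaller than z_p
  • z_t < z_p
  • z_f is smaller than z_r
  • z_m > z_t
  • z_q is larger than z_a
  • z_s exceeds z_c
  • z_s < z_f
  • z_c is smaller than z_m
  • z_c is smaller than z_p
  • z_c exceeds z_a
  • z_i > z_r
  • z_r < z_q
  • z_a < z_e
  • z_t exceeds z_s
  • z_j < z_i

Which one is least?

z_a

Chaining upward from z_a: directly above it, z_c, z_e, z_j, z_f, z_p, z_q; then z_s, z_r, z_m, z_i; then z_t.
That covers every other element, and nothing is given below z_a, so z_a is the least.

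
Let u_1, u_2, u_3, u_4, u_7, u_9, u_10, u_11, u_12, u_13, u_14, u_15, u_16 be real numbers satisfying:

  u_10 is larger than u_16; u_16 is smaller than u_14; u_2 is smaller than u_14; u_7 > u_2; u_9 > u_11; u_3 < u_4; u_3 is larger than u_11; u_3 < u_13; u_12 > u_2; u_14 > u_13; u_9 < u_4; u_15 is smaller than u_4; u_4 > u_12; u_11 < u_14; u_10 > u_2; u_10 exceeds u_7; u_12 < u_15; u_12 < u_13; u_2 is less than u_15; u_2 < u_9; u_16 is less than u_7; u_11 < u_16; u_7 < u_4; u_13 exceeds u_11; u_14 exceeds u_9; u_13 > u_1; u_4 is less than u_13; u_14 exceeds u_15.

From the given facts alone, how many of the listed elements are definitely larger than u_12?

From u_12 the given relations immediately reach u_15, u_4, u_13.
From those, u_14 — 4 in total.
Nothing else is reachable above u_12; 4 in all.

4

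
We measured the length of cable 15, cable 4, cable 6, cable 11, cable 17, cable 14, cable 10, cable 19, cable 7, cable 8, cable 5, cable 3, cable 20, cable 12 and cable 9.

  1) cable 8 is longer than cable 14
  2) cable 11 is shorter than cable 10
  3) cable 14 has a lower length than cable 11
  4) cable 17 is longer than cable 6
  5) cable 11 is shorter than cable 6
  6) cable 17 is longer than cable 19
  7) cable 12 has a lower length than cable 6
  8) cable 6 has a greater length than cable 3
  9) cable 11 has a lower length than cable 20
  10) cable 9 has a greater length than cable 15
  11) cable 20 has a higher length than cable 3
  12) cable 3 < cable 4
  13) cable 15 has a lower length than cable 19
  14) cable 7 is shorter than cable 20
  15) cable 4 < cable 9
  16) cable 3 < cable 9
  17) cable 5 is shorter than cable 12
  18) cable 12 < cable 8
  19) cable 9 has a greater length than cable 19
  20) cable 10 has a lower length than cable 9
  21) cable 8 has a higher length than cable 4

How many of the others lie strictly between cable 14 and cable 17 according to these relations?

Chaining upward from cable 14 reaches: cable 11, cable 10, cable 20, cable 6, cable 8, cable 9.
Chaining downward from cable 17 reaches: cable 15, cable 3, cable 5, cable 11, cable 12, cable 6, cable 19.
Strictly between cable 14 and cable 17 are those in both lists: cable 11, cable 6 — 2 elements.

2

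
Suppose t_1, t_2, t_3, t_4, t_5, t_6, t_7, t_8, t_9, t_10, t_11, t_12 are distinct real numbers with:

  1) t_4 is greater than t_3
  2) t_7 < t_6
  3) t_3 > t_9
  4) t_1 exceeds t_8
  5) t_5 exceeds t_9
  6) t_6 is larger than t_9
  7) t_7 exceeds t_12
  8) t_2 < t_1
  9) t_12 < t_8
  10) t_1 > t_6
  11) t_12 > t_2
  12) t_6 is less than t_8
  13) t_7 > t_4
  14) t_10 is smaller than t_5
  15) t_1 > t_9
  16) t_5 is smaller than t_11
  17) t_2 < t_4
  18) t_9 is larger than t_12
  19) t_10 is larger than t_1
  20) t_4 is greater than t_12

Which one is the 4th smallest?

The consecutive relations fix a unique order: t_2 < t_12 < t_9 < t_3 < t_4 < t_7 < t_6 < t_8 < t_1 < t_10 < t_5 < t_11.
Counting 4 from the smallest end gives t_3.

t_3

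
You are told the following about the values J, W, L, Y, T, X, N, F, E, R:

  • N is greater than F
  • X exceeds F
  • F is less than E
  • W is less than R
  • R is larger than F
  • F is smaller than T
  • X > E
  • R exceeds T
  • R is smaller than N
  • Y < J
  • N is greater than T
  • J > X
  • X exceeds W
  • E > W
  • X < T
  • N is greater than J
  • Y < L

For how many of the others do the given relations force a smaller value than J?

From J the given relations immediately reach Y, X.
From those, F, W, E — 5 in total.
No other element is forced below J by the given relations, so the count is 5.

5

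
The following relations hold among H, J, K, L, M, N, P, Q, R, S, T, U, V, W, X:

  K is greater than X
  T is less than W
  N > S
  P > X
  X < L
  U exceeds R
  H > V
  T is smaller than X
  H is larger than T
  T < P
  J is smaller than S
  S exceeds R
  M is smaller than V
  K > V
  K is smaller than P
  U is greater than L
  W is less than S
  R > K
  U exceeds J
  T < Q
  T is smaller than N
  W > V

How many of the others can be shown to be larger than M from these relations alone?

9

Directly above M: V.
One step further: K, H, W (4 so far).
One step further: R, P, S (7 so far).
One step further: U, N (9 so far).
No other element is forced above M by the given relations, so the count is 9.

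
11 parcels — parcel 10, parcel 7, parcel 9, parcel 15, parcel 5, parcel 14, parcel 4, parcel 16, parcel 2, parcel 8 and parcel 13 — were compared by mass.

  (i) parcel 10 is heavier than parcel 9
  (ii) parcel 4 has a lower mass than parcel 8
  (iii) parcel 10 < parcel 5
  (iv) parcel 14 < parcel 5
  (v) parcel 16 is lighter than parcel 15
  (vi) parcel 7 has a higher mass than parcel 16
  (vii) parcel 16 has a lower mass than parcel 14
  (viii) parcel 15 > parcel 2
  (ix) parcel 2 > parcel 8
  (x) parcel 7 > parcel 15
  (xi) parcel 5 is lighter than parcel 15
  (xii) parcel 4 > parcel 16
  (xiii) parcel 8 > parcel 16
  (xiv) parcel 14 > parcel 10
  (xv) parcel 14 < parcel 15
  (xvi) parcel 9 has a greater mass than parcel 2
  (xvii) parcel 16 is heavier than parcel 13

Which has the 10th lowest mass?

Piecing the relations together gives one ordering: parcel 13 < parcel 16 < parcel 4 < parcel 8 < parcel 2 < parcel 9 < parcel 10 < parcel 14 < parcel 5 < parcel 15 < parcel 7.
The 10th smallest is parcel 15.

parcel 15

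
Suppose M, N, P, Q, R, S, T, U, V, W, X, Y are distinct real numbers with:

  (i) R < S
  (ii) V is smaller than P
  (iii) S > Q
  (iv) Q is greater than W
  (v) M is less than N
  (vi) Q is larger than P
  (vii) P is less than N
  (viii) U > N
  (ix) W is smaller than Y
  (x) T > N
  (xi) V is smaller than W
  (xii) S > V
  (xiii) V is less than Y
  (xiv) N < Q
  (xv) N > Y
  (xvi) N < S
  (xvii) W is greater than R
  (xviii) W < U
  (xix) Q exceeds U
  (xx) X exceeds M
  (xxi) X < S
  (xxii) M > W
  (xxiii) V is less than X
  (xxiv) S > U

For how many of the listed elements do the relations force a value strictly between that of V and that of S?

Chaining upward from V reaches: W, Y, M, X, P, N, U, Q, T.
Chaining downward from S reaches: R, W, Y, M, X, P, N, U, Q.
Strictly between V and S are those in both lists: W, Y, M, X, P, N, U, Q — 8 elements.

8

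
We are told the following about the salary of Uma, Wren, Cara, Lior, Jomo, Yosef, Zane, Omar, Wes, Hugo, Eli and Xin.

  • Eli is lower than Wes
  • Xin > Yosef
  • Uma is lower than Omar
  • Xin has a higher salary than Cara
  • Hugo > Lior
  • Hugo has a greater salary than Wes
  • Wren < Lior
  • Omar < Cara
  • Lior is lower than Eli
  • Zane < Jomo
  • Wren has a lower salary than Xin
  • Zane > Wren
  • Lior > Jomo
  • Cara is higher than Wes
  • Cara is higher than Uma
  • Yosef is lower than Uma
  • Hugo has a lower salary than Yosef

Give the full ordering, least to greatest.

Wren < Zane < Jomo < Lior < Eli < Wes < Hugo < Yosef < Uma < Omar < Cara < Xin

Nothing is placed below Wren, so it is least; from there Wren < Zane; Zane < Jomo; Jomo < Lior; Lior < Eli; Eli < Wes; Wes < Hugo; Hugo < Yosef; Yosef < Uma; Uma < Omar; Omar < Cara; Cara < Xin, each given directly.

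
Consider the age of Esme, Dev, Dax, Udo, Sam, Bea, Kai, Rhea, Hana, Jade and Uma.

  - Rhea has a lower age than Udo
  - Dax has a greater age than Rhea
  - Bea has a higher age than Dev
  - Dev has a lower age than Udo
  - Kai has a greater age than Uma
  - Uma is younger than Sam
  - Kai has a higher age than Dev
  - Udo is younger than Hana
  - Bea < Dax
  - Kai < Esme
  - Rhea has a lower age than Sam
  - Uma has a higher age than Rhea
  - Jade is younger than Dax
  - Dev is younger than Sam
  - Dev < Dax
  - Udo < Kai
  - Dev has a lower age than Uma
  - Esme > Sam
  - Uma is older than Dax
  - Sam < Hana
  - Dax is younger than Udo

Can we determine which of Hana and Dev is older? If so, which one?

Hana

Link the given pairs in sequence: Dev < Bea; Bea < Dax; Dax < Uma; Uma < Sam; Sam < Hana.
Together: Dev < Bea < Dax < Uma < Sam < Hana.
So Hana is older.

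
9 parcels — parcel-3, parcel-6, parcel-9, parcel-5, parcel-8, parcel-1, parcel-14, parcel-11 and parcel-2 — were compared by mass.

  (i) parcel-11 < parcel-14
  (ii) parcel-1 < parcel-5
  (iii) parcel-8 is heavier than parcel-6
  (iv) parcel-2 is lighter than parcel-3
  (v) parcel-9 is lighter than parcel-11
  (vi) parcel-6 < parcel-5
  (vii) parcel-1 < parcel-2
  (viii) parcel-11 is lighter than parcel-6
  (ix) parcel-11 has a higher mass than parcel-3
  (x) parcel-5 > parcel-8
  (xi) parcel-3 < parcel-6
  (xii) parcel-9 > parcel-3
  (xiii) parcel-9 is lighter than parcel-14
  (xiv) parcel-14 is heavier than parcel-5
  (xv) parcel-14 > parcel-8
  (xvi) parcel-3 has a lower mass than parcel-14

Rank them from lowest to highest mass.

Nothing is placed below parcel-1, so it is least; from there parcel-1 < parcel-2; parcel-2 < parcel-3; parcel-3 < parcel-9; parcel-9 < parcel-11; parcel-11 < parcel-6; parcel-6 < parcel-8; parcel-8 < parcel-5; parcel-5 < parcel-14, each given directly.

parcel-1 < parcel-2 < parcel-3 < parcel-9 < parcel-11 < parcel-6 < parcel-8 < parcel-5 < parcel-14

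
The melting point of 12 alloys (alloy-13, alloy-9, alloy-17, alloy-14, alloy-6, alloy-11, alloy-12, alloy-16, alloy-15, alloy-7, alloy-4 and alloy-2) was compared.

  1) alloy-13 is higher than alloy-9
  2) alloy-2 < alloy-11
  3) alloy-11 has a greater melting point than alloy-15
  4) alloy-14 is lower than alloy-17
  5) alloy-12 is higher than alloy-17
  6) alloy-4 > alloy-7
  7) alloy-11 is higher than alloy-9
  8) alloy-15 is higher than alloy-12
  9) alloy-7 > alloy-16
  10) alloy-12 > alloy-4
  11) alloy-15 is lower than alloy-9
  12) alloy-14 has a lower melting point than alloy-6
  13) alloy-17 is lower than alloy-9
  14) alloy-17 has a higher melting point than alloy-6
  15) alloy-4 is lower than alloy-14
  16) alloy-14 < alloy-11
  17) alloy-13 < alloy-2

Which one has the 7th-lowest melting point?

Piecing the relations together gives one ordering: alloy-16 < alloy-7 < alloy-4 < alloy-14 < alloy-6 < alloy-17 < alloy-12 < alloy-15 < alloy-9 < alloy-13 < alloy-2 < alloy-11.
The 7th smallest is alloy-12.

alloy-12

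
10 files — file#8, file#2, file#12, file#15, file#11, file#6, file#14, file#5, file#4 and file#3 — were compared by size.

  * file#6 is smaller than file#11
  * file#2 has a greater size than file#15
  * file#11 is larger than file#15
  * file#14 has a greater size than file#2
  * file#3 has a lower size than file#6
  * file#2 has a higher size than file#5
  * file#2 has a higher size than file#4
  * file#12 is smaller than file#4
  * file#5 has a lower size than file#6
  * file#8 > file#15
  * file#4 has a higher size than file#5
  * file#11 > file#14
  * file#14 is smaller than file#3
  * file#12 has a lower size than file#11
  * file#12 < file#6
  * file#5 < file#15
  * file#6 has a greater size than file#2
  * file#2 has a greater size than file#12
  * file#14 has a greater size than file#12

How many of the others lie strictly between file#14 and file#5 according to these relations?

Chaining upward from file#5 reaches: file#15, file#4, file#2, file#8, file#3, file#6, file#11.
Chaining downward from file#14 reaches: file#15, file#12, file#4, file#2.
Strictly between file#5 and file#14 are those in both lists: file#15, file#4, file#2 — 3 elements.

3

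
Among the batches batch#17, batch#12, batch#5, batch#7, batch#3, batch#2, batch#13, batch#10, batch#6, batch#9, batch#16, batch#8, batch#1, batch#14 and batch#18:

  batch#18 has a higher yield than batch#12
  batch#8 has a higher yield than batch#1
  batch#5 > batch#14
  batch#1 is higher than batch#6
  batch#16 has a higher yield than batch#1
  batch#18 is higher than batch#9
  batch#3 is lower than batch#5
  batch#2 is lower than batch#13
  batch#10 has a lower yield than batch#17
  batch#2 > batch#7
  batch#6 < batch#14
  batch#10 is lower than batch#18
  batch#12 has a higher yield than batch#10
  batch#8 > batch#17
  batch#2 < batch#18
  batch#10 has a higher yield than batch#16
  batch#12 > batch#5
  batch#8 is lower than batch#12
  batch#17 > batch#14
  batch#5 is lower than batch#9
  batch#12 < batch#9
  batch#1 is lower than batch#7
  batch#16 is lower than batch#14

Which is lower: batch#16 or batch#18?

Link the given pairs in sequence: batch#16 < batch#10; batch#10 < batch#17; batch#17 < batch#8; batch#8 < batch#12; batch#12 < batch#9; batch#9 < batch#18.
Chaining these gives batch#16 < batch#10 < batch#17 < batch#8 < batch#12 < batch#9 < batch#18.
So batch#16 < batch#18; batch#16 is the lower of the two.

batch#16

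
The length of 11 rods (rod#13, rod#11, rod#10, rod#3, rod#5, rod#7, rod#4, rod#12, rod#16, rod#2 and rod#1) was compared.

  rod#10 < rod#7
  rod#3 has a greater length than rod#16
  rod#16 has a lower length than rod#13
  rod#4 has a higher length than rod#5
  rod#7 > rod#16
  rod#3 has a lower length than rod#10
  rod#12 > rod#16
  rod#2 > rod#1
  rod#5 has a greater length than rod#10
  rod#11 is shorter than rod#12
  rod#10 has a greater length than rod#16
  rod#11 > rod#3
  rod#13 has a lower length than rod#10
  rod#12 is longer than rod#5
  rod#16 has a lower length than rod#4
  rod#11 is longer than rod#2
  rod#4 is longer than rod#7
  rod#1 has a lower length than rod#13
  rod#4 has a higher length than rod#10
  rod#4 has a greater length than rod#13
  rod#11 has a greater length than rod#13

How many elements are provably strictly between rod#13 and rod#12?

3

Chaining upward from rod#13 reaches: rod#10, rod#5, rod#7, rod#11, rod#4.
Chaining downward from rod#12 reaches: rod#1, rod#2, rod#16, rod#3, rod#10, rod#5, rod#11.
Strictly between rod#13 and rod#12 are those in both lists: rod#10, rod#5, rod#11 — 3 elements.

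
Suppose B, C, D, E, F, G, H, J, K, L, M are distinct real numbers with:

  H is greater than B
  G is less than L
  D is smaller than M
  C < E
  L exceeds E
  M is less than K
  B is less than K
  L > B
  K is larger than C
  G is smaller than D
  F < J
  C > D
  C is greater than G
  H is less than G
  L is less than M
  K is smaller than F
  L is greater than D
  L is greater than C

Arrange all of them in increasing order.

B < H < G < D < C < E < L < M < K < F < J

Each adjacent pair is fixed by a given relation: B < H; H < G; G < D; D < C; C < E; E < L; L < M; M < K; K < F; F < J. Chaining them end to end gives the full order.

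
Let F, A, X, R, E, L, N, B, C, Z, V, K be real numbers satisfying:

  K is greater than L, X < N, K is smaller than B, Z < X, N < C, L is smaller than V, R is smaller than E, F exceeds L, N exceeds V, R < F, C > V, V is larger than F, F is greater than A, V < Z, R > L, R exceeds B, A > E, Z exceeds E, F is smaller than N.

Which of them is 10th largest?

B

Piecing the relations together gives one ordering: L < K < B < R < E < A < F < V < Z < X < N < C.
The 10th largest is B.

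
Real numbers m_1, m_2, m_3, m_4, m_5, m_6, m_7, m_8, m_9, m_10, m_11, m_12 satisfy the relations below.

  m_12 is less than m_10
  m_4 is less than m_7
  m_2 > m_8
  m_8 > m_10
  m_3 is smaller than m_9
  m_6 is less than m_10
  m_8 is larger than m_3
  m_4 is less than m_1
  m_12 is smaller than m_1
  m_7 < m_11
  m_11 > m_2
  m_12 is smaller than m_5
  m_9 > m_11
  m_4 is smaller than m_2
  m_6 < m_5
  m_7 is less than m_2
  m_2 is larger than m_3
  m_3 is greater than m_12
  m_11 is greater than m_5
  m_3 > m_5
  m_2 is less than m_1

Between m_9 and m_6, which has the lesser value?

m_6

m_6 < m_5 and m_5 < m_3 give m_6 < m_3.
With m_3 < m_8: m_6 < m_5 < m_3 < m_8.
Then m_8 < m_2 extends the chain to m_2.
Then m_2 < m_11 extends the chain to m_11.
With m_11 < m_9: m_6 < m_5 < m_3 < m_8 < m_2 < m_11 < m_9.
So m_6 < m_9; m_6 is the smaller of the two.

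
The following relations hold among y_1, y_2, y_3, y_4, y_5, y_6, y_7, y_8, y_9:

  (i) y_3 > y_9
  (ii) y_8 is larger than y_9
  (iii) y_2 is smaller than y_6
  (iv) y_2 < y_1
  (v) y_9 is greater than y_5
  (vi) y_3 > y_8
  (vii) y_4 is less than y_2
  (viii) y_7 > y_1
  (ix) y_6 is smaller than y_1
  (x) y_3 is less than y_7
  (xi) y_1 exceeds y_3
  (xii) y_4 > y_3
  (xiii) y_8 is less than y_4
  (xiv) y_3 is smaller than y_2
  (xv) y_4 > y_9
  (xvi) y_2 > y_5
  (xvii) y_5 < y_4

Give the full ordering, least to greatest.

y_5 < y_9 < y_8 < y_3 < y_4 < y_2 < y_6 < y_1 < y_7

The consecutive links are each given: y_5 < y_9; y_9 < y_8; y_8 < y_3; y_3 < y_4; y_4 < y_2; y_2 < y_6; y_6 < y_1; y_1 < y_7.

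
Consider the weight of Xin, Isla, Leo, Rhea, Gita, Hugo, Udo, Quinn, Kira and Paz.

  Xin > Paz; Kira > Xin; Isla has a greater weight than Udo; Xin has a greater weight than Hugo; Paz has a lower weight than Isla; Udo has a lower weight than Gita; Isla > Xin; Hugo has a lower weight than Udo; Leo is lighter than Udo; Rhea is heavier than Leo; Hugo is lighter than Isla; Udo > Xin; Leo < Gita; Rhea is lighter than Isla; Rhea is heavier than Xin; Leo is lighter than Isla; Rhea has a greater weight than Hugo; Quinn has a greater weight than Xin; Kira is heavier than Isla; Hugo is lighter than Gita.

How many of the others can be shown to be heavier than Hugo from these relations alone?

7

Directly above Hugo: Xin, Rhea, Udo, Isla, Gita.
One step further: Quinn, Kira (7 so far).
No other element is forced above Hugo by the given relations, so the count is 7.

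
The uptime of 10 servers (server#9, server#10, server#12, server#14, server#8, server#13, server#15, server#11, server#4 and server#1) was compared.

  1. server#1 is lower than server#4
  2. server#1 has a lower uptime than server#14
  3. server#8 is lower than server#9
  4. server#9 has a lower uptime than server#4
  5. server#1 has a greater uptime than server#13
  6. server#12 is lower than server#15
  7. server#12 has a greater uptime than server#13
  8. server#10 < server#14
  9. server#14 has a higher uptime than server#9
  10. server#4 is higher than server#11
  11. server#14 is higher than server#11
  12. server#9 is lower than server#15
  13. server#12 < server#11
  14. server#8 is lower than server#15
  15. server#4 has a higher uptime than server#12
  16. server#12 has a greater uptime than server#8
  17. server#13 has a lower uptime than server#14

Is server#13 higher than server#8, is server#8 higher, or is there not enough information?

undetermined

Following every chain through server#8: above server#8 we get server#9, server#12, server#15, server#11, server#14, server#4.
server#13 is not reached, and no chain runs the other way from server#13 to server#8.
So the given relations leave the order of server#8 and server#13 undetermined.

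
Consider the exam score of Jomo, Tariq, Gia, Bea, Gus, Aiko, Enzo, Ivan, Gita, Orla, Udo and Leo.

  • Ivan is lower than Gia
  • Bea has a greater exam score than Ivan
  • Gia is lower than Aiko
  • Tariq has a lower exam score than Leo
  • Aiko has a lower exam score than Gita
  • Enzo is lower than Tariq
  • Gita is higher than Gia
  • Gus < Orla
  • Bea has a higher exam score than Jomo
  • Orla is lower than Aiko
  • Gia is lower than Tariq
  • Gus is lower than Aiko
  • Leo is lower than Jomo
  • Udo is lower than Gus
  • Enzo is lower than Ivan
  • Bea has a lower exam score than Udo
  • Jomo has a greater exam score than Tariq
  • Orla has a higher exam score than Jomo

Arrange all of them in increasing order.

Nothing is placed below Enzo, so it is least; from there Enzo < Ivan; Ivan < Gia; Gia < Tariq; Tariq < Leo; Leo < Jomo; Jomo < Bea; Bea < Udo; Udo < Gus; Gus < Orla; Orla < Aiko; Aiko < Gita, each given directly.

Enzo < Ivan < Gia < Tariq < Leo < Jomo < Bea < Udo < Gus < Orla < Aiko < Gita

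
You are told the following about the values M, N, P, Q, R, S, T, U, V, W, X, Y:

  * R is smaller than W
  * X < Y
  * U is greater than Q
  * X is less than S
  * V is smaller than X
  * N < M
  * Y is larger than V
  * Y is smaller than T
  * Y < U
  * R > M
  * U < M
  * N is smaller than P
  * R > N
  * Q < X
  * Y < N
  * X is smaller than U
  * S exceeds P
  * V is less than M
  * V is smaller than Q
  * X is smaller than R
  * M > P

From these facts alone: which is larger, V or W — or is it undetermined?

The relevant relations are V < Q; Q < X; X < Y; Y < N; N < M; M < R; R < W.
Together: V < Q < X < Y < N < M < R < W.
So W is larger.

W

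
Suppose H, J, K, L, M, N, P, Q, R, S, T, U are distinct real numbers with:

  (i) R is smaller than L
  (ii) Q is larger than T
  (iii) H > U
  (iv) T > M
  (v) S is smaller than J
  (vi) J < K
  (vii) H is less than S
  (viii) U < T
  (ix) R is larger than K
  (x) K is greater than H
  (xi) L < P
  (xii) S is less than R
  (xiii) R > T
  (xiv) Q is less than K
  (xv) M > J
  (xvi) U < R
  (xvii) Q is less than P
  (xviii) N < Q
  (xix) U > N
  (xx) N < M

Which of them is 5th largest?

The consecutive relations fix a unique order: N < U < H < S < J < M < T < Q < K < R < L < P.
The 5th largest is Q.

Q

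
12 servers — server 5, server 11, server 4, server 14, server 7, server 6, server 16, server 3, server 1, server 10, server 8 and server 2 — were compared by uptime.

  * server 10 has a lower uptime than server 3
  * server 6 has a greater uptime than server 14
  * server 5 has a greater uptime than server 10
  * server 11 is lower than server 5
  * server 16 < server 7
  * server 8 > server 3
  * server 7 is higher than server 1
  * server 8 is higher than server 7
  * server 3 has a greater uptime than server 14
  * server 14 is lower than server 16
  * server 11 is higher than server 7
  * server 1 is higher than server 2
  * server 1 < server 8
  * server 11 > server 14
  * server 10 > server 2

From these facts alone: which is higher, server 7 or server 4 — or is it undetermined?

undetermined

Following every chain through server 7: above server 7 we get server 11, server 8, server 5; below server 7 we get server 14, server 2, server 16, server 1.
server 4 is not reached, and no chain runs the other way from server 4 to server 7.
So the given relations leave the order of server 7 and server 4 undetermined.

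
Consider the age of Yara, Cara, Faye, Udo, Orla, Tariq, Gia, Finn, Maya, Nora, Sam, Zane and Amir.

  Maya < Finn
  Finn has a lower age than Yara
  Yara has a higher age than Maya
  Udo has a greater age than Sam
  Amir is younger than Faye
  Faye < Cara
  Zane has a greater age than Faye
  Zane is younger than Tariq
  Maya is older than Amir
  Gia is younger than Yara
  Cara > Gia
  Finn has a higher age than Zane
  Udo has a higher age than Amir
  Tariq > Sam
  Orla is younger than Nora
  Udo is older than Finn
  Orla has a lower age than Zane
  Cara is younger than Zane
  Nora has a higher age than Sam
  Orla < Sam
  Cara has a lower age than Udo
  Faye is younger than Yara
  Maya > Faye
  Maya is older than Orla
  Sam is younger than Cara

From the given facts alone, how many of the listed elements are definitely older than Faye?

The elements the relations force above Faye are Cara, Zane, Maya, Finn, Tariq, Yara, Udo — no chain reaches any other.
That is 7.

7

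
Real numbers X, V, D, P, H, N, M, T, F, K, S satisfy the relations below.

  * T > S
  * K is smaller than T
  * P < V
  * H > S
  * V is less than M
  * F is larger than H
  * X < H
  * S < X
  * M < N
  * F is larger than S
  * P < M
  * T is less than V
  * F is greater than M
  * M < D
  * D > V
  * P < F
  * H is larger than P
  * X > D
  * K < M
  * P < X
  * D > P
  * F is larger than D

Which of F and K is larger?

F

K < T and T < V give K < V.
With V < M: K < T < V < M.
Then M < D extends the chain to D.
Then D < X extends the chain to X.
With X < H: K < T < V < M < D < X < H.
With H < F: K < T < V < M < D < X < H < F.
So K < F; F is the larger of the two.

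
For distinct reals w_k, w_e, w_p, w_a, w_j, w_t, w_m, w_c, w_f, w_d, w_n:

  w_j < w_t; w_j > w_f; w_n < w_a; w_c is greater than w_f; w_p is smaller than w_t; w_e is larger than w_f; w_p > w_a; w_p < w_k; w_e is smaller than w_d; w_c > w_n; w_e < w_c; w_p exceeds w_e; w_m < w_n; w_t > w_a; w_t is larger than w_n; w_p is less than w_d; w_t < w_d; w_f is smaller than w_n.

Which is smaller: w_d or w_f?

w_f < w_n and w_n < w_a give w_f < w_a.
Then w_a < w_p extends the chain to w_p.
With w_p < w_t: w_f < w_n < w_a < w_p < w_t.
With w_t < w_d: w_f < w_n < w_a < w_p < w_t < w_d.
So w_f < w_d; w_f is the smaller of the two.

w_f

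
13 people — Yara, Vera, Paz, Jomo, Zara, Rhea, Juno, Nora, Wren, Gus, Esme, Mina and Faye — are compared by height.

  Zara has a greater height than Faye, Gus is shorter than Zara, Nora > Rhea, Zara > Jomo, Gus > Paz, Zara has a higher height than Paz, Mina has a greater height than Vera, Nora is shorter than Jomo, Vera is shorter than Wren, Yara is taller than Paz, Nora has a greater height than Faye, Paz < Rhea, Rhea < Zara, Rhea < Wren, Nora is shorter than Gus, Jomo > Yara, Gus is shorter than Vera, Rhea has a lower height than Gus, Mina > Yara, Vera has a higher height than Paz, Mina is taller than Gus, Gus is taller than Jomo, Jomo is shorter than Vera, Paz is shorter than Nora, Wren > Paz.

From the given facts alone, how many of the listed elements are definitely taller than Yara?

From Yara the given relations immediately reach Jomo, Mina.
From those, Gus, Vera, Zara — 5 in total.
From those, Wren — 6 in total.
No other element is forced above Yara by the given relations, so the count is 6.

6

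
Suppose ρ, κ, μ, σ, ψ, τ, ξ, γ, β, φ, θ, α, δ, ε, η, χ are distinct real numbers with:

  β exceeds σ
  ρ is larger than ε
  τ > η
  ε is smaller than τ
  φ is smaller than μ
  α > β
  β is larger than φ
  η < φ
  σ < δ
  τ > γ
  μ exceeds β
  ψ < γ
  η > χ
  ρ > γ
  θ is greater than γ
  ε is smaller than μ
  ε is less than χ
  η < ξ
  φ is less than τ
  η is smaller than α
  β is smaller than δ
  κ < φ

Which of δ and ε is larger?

Link the given pairs in sequence: ε < χ; χ < η; η < φ; φ < β; β < δ.
Chaining these gives ε < χ < η < φ < β < δ.
So ε < δ; δ is the larger of the two.

δ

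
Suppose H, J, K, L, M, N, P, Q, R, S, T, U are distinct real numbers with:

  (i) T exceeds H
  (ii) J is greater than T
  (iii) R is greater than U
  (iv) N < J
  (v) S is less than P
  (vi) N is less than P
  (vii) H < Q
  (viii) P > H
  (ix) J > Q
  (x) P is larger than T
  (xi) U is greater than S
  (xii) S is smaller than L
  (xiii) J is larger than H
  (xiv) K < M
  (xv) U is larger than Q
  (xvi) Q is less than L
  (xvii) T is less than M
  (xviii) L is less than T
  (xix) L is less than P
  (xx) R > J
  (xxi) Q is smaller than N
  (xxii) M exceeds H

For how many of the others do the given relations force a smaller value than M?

Directly below M: K, H, T.
One step further: L (4 so far).
One step further: S, Q (6 so far).
No other element is forced below M by the given relations, so the count is 6.

6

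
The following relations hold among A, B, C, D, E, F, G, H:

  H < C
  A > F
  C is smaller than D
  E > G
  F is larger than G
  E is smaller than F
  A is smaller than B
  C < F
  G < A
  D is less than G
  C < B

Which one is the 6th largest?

Piecing the relations together gives one ordering: H < C < D < G < E < F < A < B.
Counting 6 from the largest end gives D.

D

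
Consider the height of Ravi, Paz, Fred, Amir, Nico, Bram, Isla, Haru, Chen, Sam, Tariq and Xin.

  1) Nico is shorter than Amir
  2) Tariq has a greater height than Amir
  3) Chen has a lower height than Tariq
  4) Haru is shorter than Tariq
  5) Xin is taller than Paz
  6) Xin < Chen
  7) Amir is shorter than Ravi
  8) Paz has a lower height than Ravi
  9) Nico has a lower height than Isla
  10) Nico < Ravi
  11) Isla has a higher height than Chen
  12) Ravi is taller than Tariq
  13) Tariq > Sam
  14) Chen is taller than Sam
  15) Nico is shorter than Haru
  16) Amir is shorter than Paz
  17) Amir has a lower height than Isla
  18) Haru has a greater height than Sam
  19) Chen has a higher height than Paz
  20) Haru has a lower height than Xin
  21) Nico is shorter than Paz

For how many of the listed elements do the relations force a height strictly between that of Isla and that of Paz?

2

Chaining upward from Paz reaches: Xin, Chen, Tariq, Ravi.
Chaining downward from Isla reaches: Sam, Nico, Amir, Haru, Xin, Chen.
Strictly between Paz and Isla are those in both lists: Xin, Chen — 2 elements.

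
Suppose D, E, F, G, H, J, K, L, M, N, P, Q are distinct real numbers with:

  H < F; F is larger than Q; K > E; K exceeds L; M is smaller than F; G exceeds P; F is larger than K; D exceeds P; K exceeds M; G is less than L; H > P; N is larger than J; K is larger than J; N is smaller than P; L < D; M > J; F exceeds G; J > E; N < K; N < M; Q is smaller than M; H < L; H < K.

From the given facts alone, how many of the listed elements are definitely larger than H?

4

From H the given relations immediately reach L, K, F.
From those, D — 4 in total.
Nothing else is reachable above H; 4 in all.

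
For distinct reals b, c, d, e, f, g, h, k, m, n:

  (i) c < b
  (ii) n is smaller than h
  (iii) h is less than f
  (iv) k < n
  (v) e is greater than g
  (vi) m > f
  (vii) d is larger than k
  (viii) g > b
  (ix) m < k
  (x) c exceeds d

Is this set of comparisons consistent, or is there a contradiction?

Chaining the given relations yields n < h < f < m < k, so n < k. But one relation states k < n. These cannot both hold.

inconsistent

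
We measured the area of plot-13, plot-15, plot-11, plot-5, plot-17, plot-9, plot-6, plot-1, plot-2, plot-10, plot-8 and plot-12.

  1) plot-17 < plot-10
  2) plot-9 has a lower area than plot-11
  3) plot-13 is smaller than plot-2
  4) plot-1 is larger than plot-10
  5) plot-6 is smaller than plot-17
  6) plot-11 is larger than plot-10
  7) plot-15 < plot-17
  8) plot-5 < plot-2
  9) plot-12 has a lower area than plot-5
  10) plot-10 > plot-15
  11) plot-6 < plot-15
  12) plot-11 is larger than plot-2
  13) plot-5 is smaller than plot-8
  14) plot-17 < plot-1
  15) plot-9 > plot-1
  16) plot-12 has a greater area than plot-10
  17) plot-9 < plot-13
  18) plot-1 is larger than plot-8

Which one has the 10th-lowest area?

Piecing the relations together gives one ordering: plot-6 < plot-15 < plot-17 < plot-10 < plot-12 < plot-5 < plot-8 < plot-1 < plot-9 < plot-13 < plot-2 < plot-11.
The 10th smallest is plot-13.

plot-13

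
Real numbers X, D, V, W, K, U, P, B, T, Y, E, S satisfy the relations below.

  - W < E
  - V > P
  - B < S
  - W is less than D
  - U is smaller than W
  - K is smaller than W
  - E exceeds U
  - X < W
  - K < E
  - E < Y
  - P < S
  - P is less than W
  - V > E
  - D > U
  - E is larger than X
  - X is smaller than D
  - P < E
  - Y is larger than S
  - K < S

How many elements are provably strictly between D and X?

1

Chaining upward from X reaches: W, E, V, Y.
Chaining downward from D reaches: U, K, P, W.
Strictly between X and D are those in both lists: W — 1 element.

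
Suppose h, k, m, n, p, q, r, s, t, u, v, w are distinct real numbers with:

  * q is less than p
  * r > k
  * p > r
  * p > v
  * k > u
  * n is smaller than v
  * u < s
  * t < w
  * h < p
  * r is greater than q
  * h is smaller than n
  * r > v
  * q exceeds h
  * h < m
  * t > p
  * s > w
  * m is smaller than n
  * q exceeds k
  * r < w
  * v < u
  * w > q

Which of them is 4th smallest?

Piecing the relations together gives one ordering: h < m < n < v < u < k < q < r < p < t < w < s.
The 4th smallest is v.

v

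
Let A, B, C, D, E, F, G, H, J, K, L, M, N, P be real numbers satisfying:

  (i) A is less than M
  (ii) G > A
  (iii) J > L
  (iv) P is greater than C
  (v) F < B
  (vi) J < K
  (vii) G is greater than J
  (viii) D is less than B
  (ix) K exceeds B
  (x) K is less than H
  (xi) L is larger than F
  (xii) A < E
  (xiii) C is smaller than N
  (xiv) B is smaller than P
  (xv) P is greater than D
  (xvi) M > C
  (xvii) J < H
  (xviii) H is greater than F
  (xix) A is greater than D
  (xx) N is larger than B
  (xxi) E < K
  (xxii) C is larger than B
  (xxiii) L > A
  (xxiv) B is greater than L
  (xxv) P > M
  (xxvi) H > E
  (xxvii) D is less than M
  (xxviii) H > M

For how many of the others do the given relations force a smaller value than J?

Directly below J: L.
One step further: A, F (3 so far).
One step further: D (4 so far).
No other element is forced below J by the given relations, so the count is 4.

4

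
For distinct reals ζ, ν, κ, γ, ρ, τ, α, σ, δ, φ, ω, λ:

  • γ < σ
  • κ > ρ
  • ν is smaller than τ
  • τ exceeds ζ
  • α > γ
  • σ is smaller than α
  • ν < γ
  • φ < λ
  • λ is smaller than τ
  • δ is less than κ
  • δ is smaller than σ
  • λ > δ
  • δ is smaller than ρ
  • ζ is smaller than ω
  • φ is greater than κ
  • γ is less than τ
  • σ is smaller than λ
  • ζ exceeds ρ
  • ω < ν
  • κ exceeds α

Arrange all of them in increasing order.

Nothing is placed below δ, so it is least; from there δ < ρ; ρ < ζ; ζ < ω; ω < ν; ν < γ; γ < σ; σ < α; α < κ; κ < φ; φ < λ; λ < τ, each given directly.

δ < ρ < ζ < ω < ν < γ < σ < α < κ < φ < λ < τ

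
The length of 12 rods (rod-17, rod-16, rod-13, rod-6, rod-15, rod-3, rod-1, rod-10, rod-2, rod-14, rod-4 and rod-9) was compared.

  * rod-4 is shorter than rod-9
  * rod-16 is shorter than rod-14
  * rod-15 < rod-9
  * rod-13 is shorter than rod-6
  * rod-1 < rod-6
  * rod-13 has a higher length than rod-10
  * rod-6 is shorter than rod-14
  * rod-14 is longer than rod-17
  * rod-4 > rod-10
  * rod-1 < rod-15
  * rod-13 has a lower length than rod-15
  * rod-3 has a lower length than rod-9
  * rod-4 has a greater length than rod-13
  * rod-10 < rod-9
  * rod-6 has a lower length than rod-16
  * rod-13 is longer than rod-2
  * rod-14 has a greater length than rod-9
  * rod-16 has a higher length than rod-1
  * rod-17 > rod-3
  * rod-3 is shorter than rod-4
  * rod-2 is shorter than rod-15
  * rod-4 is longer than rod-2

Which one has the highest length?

rod-14

rod-10 is not greatest since rod-10 < rod-9; rod-2 is not greatest since rod-2 < rod-15; rod-3 is not greatest since rod-3 < rod-17; rod-13 is not greatest since rod-13 < rod-4; rod-4 is not greatest since rod-4 < rod-9; rod-1 is not greatest since rod-1 < rod-16; rod-15 is not greatest since rod-15 < rod-9; rod-9 is not greatest since rod-9 < rod-14; rod-17 is not greatest since rod-17 < rod-14; rod-6 is not greatest since rod-6 < rod-14; rod-16 is not greatest since rod-16 < rod-14.
Only rod-14 has nothing above it, so rod-14 is the highest length.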